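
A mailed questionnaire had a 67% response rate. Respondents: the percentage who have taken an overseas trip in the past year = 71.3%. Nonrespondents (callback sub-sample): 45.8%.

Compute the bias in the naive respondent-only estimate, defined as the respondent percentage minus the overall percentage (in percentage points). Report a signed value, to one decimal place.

Nonresponse fraction = 1 − 0.67 = 0.33.
Bias = (nonresponse fraction) × (respondent percentage − nonrespondent percentage)
     = 0.33 × (71.3 − 45.8) = 0.33 × 25.5 = 8.415.

+8.4 percentage points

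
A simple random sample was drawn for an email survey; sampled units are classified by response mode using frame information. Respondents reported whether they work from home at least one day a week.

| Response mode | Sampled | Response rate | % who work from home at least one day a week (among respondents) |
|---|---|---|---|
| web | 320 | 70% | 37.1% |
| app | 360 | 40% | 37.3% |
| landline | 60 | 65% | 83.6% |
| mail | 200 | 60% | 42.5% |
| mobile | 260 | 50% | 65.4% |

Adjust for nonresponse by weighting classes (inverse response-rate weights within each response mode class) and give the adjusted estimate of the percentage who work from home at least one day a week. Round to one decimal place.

46.5%

With weight = n_sampled/n_responded per class, the weighted class total is n_sampled:
  web: 320 × 37.1 = 11,872
  app: 360 × 37.3 = 13428
  landline: 60 × 83.6 = 5016
  mail: 200 × 42.5 = 8500
  mobile: 260 × 65.4 = 17,004
Adjusted estimate = 55,820 / 1,200 = 46.5167 → 46.5%.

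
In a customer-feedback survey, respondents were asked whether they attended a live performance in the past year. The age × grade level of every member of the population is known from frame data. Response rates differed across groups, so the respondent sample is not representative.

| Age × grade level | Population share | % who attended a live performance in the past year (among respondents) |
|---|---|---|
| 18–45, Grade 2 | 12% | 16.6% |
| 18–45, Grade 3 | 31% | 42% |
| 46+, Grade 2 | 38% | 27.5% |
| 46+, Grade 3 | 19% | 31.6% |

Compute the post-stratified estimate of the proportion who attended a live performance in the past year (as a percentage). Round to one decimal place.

Each cell contributes population-share × respondent value:
  18–45, Grade 2: 0.12 × 16.6 = 1.992
  18–45, Grade 3: 0.31 × 42 = 13.02
  46+, Grade 2: 0.38 × 27.5 = 10.45
  46+, Grade 3: 0.19 × 31.6 = 6.004
Post-stratified estimate = 31.466 → 31.5%.

31.5%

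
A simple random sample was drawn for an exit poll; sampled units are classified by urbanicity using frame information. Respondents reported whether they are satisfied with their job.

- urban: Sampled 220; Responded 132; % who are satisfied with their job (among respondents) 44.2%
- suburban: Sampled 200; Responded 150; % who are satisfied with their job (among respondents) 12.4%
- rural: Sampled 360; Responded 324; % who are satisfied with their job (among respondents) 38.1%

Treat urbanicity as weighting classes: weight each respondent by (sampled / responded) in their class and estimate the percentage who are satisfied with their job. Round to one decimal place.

33.2%

Response rates by class: urban 132/220 = 60%, suburban 150/200 = 75%, rural 324/360 = 90%.
Weighting each respondent by the inverse class response rate inflates each class back to its sampled size, so the class weight is n_sampled:
  urban: 220 × 44.2 = 9724
  suburban: 200 × 12.4 = 2480
  rural: 360 × 38.1 = 13,716
Adjusted estimate = 25,920 / 780 = 33.2308 → 33.2%.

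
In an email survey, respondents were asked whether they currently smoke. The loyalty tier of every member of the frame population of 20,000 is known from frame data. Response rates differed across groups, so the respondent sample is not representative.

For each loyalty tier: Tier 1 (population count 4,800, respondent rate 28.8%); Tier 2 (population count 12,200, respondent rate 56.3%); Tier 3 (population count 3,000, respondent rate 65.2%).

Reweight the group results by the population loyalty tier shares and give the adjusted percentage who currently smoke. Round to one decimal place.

Weight each group's respondent value by its population share:
  Tier 1: (4,800/20,000) × 28.8 = 6.912
  Tier 2: (12,200/20,000) × 56.3 = 34.343
  Tier 3: (3,000/20,000) × 65.2 = 9.78
Post-stratified estimate = 51.035 → 51.0%.

51.0%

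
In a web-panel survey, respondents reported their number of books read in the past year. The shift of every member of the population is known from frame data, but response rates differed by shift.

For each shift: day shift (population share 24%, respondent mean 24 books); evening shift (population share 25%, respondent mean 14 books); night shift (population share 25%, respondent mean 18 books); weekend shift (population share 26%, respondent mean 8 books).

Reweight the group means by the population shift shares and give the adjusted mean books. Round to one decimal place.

15.8

Reweight to the known shift distribution:
  day shift: 0.24 × 24 = 5.76
  evening shift: 0.25 × 14 = 3.5
  night shift: 0.25 × 18 = 4.5
  weekend shift: 0.26 × 8 = 2.08
Post-stratified estimate = 15.84 → 15.8.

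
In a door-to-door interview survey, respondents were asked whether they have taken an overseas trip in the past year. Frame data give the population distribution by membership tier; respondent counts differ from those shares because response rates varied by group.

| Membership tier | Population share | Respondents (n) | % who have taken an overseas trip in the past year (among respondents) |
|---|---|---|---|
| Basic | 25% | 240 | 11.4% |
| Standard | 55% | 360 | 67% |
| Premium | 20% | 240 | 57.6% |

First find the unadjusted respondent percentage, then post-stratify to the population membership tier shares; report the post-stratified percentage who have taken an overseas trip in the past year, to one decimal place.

51.2%

Naive respondent-only estimate (weights = respondent counts):
  (240/840)×11.4 + (360/840)×67 + (240/840)×57.6 = 48.4286%
Post-stratifying to population shares instead:
  0.25×11.4 + 0.55×67 + 0.2×57.6 = 51.22%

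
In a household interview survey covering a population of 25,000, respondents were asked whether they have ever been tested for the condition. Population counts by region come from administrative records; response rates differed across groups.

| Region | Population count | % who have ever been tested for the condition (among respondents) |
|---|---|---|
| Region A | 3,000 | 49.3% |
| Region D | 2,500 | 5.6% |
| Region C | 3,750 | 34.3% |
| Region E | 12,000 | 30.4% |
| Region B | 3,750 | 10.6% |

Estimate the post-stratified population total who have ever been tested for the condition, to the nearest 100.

7,000

Each cell contributes its population count × the respondent rate:
  Region A: 3,000 × 49.3% = 1479
  Region D: 2,500 × 5.6% = 140
  Region C: 3,750 × 34.3% = 1286.25
  Region E: 12,000 × 30.4% = 3648
  Region B: 3,750 × 10.6% = 397.5
Estimated total = 6950.75 → 7,000.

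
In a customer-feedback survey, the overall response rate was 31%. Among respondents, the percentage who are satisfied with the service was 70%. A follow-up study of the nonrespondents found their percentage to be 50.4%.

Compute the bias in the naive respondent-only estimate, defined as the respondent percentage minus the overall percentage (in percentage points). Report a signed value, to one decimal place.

+13.5 percentage points

Nonresponse fraction = 1 − 0.31 = 0.69.
Bias = (nonresponse fraction) × (respondent percentage − nonrespondent percentage)
     = 0.69 × (70 − 50.4) = 0.69 × 19.6 = 13.524.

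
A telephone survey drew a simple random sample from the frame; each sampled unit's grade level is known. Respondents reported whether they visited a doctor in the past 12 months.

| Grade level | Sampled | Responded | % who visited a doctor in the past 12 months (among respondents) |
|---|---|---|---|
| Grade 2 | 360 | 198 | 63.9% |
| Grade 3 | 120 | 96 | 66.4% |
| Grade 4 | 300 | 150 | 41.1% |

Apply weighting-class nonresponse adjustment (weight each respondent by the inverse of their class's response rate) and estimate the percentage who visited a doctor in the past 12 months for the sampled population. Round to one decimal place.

Response rates by class: Grade 2 198/360 = 55%, Grade 3 96/120 = 80%, Grade 4 150/300 = 50%.
With weight = n_sampled/n_responded per class, the weighted class total is n_sampled:
  Grade 2: 360 × 63.9 = 23,004
  Grade 3: 120 × 66.4 = 7968
  Grade 4: 300 × 41.1 = 12,330
Adjusted estimate = 43,302 / 780 = 55.5154 → 55.5%.

55.5%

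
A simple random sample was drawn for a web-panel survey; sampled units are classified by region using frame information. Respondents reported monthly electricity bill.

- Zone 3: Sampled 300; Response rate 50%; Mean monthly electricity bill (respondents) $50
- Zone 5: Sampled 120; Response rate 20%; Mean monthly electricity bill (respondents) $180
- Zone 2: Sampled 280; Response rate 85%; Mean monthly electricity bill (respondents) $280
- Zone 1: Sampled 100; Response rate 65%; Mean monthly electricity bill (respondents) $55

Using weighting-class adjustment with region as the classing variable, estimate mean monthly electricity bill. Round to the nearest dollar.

Each respondent's weight = sampled/responded in their class; summing within a class gives n_sampled, so:
  Zone 3: 300 × 50 = 15,000
  Zone 5: 120 × 180 = 21,600
  Zone 2: 280 × 280 = 78,400
  Zone 1: 100 × 55 = 5500
Adjusted estimate = 120,500 / 800 = 150.625 → $151.

$151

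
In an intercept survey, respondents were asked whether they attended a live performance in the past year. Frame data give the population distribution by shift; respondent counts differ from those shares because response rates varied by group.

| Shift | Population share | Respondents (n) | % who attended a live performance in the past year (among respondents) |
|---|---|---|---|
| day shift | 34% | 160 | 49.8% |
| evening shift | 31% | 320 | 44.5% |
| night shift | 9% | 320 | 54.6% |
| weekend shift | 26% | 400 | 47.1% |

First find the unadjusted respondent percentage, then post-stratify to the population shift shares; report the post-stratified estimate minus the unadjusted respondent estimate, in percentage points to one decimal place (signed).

-0.9 percentage points

Naive respondent-only estimate (weights = respondent counts):
  (160/1200)×49.8 + (320/1200)×44.5 + (320/1200)×54.6 + (400/1200)×47.1 = 48.7667%
Post-stratified estimate weights by population shares:
  0.34×49.8 + 0.31×44.5 + 0.09×54.6 + 0.26×47.1 = 47.887%
Difference = 47.887 − 48.7667 = -0.8797 pp.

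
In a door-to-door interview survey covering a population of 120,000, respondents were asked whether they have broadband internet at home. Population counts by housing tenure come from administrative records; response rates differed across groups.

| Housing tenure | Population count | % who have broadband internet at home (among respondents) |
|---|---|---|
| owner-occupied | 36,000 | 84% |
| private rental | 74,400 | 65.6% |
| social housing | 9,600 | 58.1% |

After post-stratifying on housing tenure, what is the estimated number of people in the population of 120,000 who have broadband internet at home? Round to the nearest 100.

84,600

Apply each group's respondent rate to its population count:
  owner-occupied: 36,000 × 84% = 30,240
  private rental: 74,400 × 65.6% = 48806.4
  social housing: 9,600 × 58.1% = 5577.6
Estimated total = 84,624 → 84,600.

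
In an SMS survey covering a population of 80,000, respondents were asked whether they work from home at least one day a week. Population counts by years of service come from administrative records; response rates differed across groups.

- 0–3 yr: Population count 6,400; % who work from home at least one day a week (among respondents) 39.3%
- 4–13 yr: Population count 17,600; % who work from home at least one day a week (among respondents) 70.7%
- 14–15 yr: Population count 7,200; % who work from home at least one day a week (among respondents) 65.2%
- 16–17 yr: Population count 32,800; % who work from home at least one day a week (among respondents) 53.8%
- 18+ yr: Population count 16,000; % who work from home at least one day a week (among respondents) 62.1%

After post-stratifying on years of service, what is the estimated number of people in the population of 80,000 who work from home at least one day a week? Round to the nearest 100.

47,200

Apply each group's respondent rate to its population count:
  0–3 yr: 6,400 × 39.3% = 2515.2
  4–13 yr: 17,600 × 70.7% = 12443.2
  14–15 yr: 7,200 × 65.2% = 4694.4
  16–17 yr: 32,800 × 53.8% = 17646.4
  18+ yr: 16,000 × 62.1% = 9936
Estimated total = 47235.2 → 47,200.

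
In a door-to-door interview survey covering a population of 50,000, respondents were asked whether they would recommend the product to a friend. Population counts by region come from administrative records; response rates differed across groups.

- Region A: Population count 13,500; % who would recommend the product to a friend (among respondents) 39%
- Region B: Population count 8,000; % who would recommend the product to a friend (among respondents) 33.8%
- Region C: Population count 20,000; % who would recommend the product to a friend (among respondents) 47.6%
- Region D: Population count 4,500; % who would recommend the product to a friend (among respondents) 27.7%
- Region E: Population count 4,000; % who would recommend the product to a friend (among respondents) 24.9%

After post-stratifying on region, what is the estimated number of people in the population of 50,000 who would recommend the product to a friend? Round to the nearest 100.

Apply each group's respondent rate to its population count:
  Region A: 13,500 × 39% = 5265
  Region B: 8,000 × 33.8% = 2704
  Region C: 20,000 × 47.6% = 9520
  Region D: 4,500 × 27.7% = 1246.5
  Region E: 4,000 × 24.9% = 996
Estimated total = 19731.5 → 19,700.

19,700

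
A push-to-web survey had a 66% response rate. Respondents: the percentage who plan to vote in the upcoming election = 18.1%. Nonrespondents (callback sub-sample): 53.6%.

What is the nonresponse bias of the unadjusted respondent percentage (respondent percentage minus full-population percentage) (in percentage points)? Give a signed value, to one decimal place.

Nonresponse fraction = 1 − 0.66 = 0.34.
Bias = (nonresponse fraction) × (respondent percentage − nonrespondent percentage)
     = 0.34 × (18.1 − 53.6) = 0.34 × -35.5 = -12.07.

-12.1 percentage points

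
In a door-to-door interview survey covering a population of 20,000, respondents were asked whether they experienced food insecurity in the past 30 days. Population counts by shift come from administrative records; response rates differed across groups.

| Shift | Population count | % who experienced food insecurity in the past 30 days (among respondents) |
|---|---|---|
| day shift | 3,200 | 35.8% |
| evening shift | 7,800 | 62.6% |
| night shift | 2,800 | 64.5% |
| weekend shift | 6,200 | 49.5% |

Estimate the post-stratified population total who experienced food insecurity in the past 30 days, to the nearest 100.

10,900

Apply each group's respondent rate to its population count:
  day shift: 3,200 × 35.8% = 1145.6
  evening shift: 7,800 × 62.6% = 4882.8
  night shift: 2,800 × 64.5% = 1806
  weekend shift: 6,200 × 49.5% = 3069
Estimated total = 10903.4 → 10,900.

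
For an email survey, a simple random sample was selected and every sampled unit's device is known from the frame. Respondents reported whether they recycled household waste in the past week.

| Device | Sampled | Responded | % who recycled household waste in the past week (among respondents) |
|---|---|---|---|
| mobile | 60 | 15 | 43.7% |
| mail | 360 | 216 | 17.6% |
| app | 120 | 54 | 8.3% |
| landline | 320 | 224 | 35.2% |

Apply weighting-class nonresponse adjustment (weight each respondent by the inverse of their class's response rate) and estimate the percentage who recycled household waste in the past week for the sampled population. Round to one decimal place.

24.7%

Response rates by class: mobile 15/60 = 25%, mail 216/360 = 60%, app 54/120 = 45%, landline 224/320 = 70%.
Weighting each respondent by the inverse class response rate inflates each class back to its sampled size, so the class weight is n_sampled:
  mobile: 60 × 43.7 = 2622
  mail: 360 × 17.6 = 6336
  app: 120 × 8.3 = 996
  landline: 320 × 35.2 = 11,264
Adjusted estimate = 21,218 / 860 = 24.6721 → 24.7%.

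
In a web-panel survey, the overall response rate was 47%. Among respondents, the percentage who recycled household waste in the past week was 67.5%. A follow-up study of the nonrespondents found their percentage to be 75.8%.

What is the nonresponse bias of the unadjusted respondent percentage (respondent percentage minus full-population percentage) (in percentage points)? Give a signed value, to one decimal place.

Nonresponse fraction = 1 − 0.47 = 0.53.
Bias = (nonresponse fraction) × (respondent percentage − nonrespondent percentage)
     = 0.53 × (67.5 − 75.8) = 0.53 × -8.3 = -4.399.

-4.4 percentage points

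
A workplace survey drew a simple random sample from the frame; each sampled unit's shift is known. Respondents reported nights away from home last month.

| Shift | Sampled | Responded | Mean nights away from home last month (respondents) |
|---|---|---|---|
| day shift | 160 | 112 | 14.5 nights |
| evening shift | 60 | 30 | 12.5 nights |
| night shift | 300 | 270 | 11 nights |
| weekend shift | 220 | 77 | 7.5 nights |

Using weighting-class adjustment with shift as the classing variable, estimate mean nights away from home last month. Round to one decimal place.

10.8

Class response rates: day shift 112/160 = 70%, evening shift 30/60 = 50%, night shift 270/300 = 90%, weekend shift 77/220 = 35%.
Inverse-response-rate weighting restores each class to its sampled count, so class totals weight by n_sampled:
  day shift: 160 × 14.5 = 2320
  evening shift: 60 × 12.5 = 750
  night shift: 300 × 11 = 3300
  weekend shift: 220 × 7.5 = 1650
Adjusted estimate = 8020 / 740 = 10.8378 → 10.8.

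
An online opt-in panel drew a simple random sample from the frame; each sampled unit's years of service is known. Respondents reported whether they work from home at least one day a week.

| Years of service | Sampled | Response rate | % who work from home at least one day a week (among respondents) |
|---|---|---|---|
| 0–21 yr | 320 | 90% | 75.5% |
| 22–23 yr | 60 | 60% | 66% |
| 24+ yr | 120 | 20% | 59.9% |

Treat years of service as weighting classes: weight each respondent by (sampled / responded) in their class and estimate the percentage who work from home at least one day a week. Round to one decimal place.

Each respondent's weight = sampled/responded in their class; summing within a class gives n_sampled, so:
  0–21 yr: 320 × 75.5 = 24,160
  22–23 yr: 60 × 66 = 3960
  24+ yr: 120 × 59.9 = 7188
Adjusted estimate = 35,308 / 500 = 70.616 → 70.6%.

70.6%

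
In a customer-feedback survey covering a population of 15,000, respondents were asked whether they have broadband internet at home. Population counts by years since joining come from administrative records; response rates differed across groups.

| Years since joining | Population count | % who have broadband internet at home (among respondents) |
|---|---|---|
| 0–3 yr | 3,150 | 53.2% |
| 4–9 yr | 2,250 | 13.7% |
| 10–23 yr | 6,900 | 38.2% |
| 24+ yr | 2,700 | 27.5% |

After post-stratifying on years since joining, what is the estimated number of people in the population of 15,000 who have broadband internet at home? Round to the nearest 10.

5,360

Estimated count per cell = population count × respondent percentage:
  0–3 yr: 3,150 × 53.2% = 1675.8
  4–9 yr: 2,250 × 13.7% = 308.25
  10–23 yr: 6,900 × 38.2% = 2635.8
  24+ yr: 2,700 × 27.5% = 742.5
Estimated total = 5362.35 → 5,360.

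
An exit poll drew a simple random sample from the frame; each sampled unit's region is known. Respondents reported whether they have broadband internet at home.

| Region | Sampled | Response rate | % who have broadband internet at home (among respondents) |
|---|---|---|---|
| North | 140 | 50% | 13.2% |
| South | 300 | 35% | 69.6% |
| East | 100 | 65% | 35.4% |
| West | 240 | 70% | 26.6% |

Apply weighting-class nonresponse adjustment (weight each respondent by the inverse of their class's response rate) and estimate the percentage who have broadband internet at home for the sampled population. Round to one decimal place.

Inverse-response-rate weighting restores each class to its sampled count, so class totals weight by n_sampled:
  North: 140 × 13.2 = 1848
  South: 300 × 69.6 = 20,880
  East: 100 × 35.4 = 3540
  West: 240 × 26.6 = 6384
Adjusted estimate = 32,652 / 780 = 41.8615 → 41.9%.

41.9%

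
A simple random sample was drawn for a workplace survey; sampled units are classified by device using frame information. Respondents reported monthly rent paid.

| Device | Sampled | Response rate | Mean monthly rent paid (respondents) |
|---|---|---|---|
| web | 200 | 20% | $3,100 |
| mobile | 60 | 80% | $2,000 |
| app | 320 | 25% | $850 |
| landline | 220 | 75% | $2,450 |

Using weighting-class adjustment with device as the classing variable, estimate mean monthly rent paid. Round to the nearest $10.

$1,940

Weighting each respondent by the inverse class response rate inflates each class back to its sampled size, so the class weight is n_sampled:
  web: 200 × 3100 = 620,000
  mobile: 60 × 2000 = 120,000
  app: 320 × 850 = 272,000
  landline: 220 × 2450 = 539,000
Adjusted estimate = 1,551,000 / 800 = 1938.75 → $1,940.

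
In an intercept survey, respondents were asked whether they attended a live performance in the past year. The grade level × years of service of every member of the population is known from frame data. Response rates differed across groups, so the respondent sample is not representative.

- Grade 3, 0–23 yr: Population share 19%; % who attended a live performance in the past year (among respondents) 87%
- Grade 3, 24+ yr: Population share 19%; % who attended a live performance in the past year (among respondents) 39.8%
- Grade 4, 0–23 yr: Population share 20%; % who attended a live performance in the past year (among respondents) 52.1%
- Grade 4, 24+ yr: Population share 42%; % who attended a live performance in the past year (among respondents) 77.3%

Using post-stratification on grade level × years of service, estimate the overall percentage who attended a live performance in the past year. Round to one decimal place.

67.0%

Post-stratification weights by population share, not respondent share:
  Grade 3, 0–23 yr: 0.19 × 87 = 16.53
  Grade 3, 24+ yr: 0.19 × 39.8 = 7.562
  Grade 4, 0–23 yr: 0.2 × 52.1 = 10.42
  Grade 4, 24+ yr: 0.42 × 77.3 = 32.466
Post-stratified estimate = 66.978 → 67.0%.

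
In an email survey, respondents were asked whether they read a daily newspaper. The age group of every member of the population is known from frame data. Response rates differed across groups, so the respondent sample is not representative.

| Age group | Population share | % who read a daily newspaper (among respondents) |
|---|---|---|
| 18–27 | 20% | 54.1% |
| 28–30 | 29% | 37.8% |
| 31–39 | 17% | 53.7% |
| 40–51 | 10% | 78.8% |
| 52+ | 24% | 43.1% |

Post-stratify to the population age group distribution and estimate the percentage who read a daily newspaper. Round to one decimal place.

Reweight to the known age group distribution:
  18–27: 0.2 × 54.1 = 10.82
  28–30: 0.29 × 37.8 = 10.962
  31–39: 0.17 × 53.7 = 9.129
  40–51: 0.1 × 78.8 = 7.88
  52+: 0.24 × 43.1 = 10.344
Post-stratified estimate = 49.135 → 49.1%.

49.1%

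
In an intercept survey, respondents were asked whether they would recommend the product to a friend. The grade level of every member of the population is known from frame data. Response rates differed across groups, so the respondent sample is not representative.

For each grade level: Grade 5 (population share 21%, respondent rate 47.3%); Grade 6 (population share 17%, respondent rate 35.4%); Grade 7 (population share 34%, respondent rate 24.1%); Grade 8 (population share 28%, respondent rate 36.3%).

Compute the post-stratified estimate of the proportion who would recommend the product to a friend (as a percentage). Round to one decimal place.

34.3%

Weight each group's respondent value by its population share:
  Grade 5: 0.21 × 47.3 = 9.933
  Grade 6: 0.17 × 35.4 = 6.018
  Grade 7: 0.34 × 24.1 = 8.194
  Grade 8: 0.28 × 36.3 = 10.164
Post-stratified estimate = 34.309 → 34.3%.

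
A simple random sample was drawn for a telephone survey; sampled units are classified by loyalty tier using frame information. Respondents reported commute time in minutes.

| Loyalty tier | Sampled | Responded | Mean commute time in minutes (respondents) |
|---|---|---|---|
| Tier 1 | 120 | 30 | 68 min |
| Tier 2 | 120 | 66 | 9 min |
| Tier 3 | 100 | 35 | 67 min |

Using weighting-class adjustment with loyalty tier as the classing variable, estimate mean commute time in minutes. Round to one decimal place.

46.9

Response rates by class: Tier 1 30/120 = 25%, Tier 2 66/120 = 55%, Tier 3 35/100 = 35%.
Inverse-response-rate weighting restores each class to its sampled count, so class totals weight by n_sampled:
  Tier 1: 120 × 68 = 8160
  Tier 2: 120 × 9 = 1080
  Tier 3: 100 × 67 = 6700
Adjusted estimate = 15,940 / 340 = 46.8824 → 46.9.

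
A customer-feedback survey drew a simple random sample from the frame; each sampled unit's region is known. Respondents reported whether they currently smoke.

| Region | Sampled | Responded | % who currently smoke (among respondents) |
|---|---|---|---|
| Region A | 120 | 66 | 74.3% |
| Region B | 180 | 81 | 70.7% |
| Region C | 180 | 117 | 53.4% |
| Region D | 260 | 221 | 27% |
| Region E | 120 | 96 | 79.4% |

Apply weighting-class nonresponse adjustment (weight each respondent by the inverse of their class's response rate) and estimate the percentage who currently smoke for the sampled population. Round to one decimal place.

Class response rates: Region A 66/120 = 55%, Region B 81/180 = 45%, Region C 117/180 = 65%, Region D 221/260 = 85%, Region E 96/120 = 80%.
With weight = n_sampled/n_responded per class, the weighted class total is n_sampled:
  Region A: 120 × 74.3 = 8916
  Region B: 180 × 70.7 = 12,726
  Region C: 180 × 53.4 = 9612
  Region D: 260 × 27 = 7020
  Region E: 120 × 79.4 = 9528
Adjusted estimate = 47,802 / 860 = 55.5837 → 55.6%.

55.6%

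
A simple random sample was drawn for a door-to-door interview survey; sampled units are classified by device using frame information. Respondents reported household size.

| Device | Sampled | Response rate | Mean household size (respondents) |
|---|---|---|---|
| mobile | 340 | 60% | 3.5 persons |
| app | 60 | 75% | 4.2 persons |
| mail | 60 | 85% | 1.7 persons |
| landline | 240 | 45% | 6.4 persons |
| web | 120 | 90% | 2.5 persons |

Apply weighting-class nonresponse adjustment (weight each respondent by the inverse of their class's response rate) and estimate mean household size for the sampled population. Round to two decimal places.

4.12

Weighting each respondent by the inverse class response rate inflates each class back to its sampled size, so the class weight is n_sampled:
  mobile: 340 × 3.5 = 1190
  app: 60 × 4.2 = 252
  mail: 60 × 1.7 = 102
  landline: 240 × 6.4 = 1536
  web: 120 × 2.5 = 300
Adjusted estimate = 3380 / 820 = 4.12195 → 4.12.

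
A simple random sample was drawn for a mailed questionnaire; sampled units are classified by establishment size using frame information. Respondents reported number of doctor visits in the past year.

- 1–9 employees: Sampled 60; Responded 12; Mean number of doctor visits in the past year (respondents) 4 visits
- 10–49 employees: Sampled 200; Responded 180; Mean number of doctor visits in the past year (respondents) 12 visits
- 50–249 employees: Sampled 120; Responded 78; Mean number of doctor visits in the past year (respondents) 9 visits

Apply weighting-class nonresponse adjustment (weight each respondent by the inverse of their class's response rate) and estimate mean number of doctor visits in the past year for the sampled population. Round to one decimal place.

Class response rates: 1–9 employees 12/60 = 20%, 10–49 employees 180/200 = 90%, 50–249 employees 78/120 = 65%.
Inverse-response-rate weighting restores each class to its sampled count, so class totals weight by n_sampled:
  1–9 employees: 60 × 4 = 240
  10–49 employees: 200 × 12 = 2400
  50–249 employees: 120 × 9 = 1080
Adjusted estimate = 3720 / 380 = 9.78947 → 9.8.

9.8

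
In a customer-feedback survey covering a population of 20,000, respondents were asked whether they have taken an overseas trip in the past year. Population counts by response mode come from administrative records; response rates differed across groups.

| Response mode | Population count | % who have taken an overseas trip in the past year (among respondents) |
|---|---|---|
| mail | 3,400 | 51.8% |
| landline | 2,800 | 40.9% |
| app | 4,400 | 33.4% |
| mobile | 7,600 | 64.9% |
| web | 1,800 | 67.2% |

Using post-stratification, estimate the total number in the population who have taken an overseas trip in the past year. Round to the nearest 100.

10,500

Each cell contributes its population count × the respondent rate:
  mail: 3,400 × 51.8% = 1761.2
  landline: 2,800 × 40.9% = 1145.2
  app: 4,400 × 33.4% = 1469.6
  mobile: 7,600 × 64.9% = 4932.4
  web: 1,800 × 67.2% = 1209.6
Estimated total = 10,518 → 10,500.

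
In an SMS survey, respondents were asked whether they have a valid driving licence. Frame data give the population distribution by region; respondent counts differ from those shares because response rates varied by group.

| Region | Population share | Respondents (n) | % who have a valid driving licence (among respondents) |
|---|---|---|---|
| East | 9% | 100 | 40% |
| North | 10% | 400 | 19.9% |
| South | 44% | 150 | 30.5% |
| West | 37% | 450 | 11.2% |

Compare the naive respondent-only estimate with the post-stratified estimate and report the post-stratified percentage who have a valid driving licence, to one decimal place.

23.2%

Unadjusted (pooled respondent) estimate weights by respondent counts:
  (100/1100)×40 + (400/1100)×19.9 + (150/1100)×30.5 + (450/1100)×11.2 = 19.6136%
Post-stratifying to population shares instead:
  0.09×40 + 0.1×19.9 + 0.44×30.5 + 0.37×11.2 = 23.154%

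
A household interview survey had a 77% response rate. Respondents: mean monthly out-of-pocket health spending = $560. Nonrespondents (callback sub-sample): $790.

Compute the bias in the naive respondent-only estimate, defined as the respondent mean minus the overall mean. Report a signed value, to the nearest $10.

Nonresponse fraction = 1 − 0.77 = 0.23.
Bias = (nonresponse fraction) × (respondent mean − nonrespondent mean)
     = 0.23 × (560 − 790) = 0.23 × -230 = -52.9.

-$50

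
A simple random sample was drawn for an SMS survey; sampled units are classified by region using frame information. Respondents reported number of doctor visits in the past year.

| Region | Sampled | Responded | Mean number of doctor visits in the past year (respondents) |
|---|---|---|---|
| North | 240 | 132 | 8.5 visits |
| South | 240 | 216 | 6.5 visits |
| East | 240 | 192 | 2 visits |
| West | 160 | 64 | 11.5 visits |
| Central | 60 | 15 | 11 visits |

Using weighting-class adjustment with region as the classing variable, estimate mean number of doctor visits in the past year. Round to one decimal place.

Class response rates: North 132/240 = 55%, South 216/240 = 90%, East 192/240 = 80%, West 64/160 = 40%, Central 15/60 = 25%.
With weight = n_sampled/n_responded per class, the weighted class total is n_sampled:
  North: 240 × 8.5 = 2040
  South: 240 × 6.5 = 1560
  East: 240 × 2 = 480
  West: 160 × 11.5 = 1840
  Central: 60 × 11 = 660
Adjusted estimate = 6580 / 940 = 7 → 7.0.

7.0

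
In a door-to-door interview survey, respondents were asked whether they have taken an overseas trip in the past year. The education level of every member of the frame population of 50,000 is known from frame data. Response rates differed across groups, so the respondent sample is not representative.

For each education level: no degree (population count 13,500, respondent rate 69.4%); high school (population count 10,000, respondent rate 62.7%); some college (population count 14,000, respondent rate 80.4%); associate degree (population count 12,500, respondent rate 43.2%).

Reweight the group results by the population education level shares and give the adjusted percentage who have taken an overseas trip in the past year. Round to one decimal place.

Weight each group's respondent value by its population share:
  no degree: (13,500/50,000) × 69.4 = 18.738
  high school: (10,000/50,000) × 62.7 = 12.54
  some college: (14,000/50,000) × 80.4 = 22.512
  associate degree: (12,500/50,000) × 43.2 = 10.8
Post-stratified estimate = 64.59 → 64.6%.

64.6%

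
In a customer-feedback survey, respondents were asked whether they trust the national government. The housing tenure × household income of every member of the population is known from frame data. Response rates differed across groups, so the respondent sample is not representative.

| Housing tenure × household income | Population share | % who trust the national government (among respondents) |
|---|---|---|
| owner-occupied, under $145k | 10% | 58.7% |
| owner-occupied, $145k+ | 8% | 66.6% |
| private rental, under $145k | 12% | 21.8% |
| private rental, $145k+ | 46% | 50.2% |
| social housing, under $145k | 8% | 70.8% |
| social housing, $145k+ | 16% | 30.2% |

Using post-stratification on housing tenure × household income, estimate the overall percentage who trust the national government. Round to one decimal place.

Each cell contributes population-share × respondent value:
  owner-occupied, under $145k: 0.1 × 58.7 = 5.87
  owner-occupied, $145k+: 0.08 × 66.6 = 5.328
  private rental, under $145k: 0.12 × 21.8 = 2.616
  private rental, $145k+: 0.46 × 50.2 = 23.092
  social housing, under $145k: 0.08 × 70.8 = 5.664
  social housing, $145k+: 0.16 × 30.2 = 4.832
Post-stratified estimate = 47.402 → 47.4%.

47.4%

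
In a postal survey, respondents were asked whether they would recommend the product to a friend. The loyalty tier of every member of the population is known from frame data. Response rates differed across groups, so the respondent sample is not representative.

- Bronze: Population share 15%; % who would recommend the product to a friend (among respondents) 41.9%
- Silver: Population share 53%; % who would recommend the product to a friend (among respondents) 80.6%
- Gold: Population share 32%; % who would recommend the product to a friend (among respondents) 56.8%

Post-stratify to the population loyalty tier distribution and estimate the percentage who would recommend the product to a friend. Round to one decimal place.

Weight each group's respondent value by its population share:
  Bronze: 0.15 × 41.9 = 6.285
  Silver: 0.53 × 80.6 = 42.718
  Gold: 0.32 × 56.8 = 18.176
Post-stratified estimate = 67.179 → 67.2%.

67.2%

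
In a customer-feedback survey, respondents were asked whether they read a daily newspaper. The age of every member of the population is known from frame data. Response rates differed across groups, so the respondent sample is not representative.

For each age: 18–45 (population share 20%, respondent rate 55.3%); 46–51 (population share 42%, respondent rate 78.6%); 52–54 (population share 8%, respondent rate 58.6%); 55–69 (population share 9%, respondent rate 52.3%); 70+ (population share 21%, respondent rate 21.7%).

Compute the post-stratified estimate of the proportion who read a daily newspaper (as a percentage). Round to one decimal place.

58.0%

Each cell contributes population-share × respondent value:
  18–45: 0.2 × 55.3 = 11.06
  46–51: 0.42 × 78.6 = 33.012
  52–54: 0.08 × 58.6 = 4.688
  55–69: 0.09 × 52.3 = 4.707
  70+: 0.21 × 21.7 = 4.557
Post-stratified estimate = 58.024 → 58.0%.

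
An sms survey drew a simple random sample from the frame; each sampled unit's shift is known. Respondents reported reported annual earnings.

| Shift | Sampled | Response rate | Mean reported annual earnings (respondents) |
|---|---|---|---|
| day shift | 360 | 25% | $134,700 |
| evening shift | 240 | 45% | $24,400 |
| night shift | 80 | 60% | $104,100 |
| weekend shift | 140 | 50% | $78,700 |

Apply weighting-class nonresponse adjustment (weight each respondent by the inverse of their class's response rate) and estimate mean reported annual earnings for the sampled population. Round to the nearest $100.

Weighting each respondent by the inverse class response rate inflates each class back to its sampled size, so the class weight is n_sampled:
  day shift: 360 × 134,700 = 48,492,000
  evening shift: 240 × 24,400 = 5,856,000
  night shift: 80 × 104,100 = 8,328,000
  weekend shift: 140 × 78,700 = 11,018,000
Adjusted estimate = 73,694,000 / 820 = 89870.7 → $89,900.

$89,900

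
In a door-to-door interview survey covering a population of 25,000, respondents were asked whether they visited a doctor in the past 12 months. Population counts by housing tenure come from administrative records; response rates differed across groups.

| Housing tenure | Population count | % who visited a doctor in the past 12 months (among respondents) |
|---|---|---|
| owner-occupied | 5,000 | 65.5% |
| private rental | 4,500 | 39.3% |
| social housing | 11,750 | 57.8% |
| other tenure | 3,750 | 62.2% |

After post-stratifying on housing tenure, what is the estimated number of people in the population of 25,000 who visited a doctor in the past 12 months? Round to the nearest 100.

14,200

Estimated count per cell = population count × respondent percentage:
  owner-occupied: 5,000 × 65.5% = 3275
  private rental: 4,500 × 39.3% = 1768.5
  social housing: 11,750 × 57.8% = 6791.5
  other tenure: 3,750 × 62.2% = 2332.5
Estimated total = 14167.5 → 14,200.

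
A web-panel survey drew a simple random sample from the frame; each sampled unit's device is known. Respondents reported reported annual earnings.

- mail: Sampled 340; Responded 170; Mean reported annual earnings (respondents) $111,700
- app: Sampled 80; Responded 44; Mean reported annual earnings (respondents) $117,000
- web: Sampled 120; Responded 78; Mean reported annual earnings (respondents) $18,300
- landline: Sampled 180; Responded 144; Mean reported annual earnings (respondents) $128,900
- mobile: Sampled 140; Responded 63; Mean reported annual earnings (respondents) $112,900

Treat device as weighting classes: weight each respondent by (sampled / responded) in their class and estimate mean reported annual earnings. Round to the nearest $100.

Response rates by class: mail 170/340 = 50%, app 44/80 = 55%, web 78/120 = 65%, landline 144/180 = 80%, mobile 63/140 = 45%.
Each respondent's weight = sampled/responded in their class; summing within a class gives n_sampled, so:
  mail: 340 × 111,700 = 37,978,000
  app: 80 × 117,000 = 9,360,000
  web: 120 × 18,300 = 2,196,000
  landline: 180 × 128,900 = 23,202,000
  mobile: 140 × 112,900 = 15,806,000
Adjusted estimate = 88,542,000 / 860 = 102956 → $103,000.

$103,000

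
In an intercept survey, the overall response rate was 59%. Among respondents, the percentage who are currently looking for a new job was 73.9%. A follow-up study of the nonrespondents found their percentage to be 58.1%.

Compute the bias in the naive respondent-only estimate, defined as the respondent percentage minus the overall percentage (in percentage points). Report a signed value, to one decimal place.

+6.5 percentage points

Nonresponse fraction = 1 − 0.59 = 0.41.
Bias = (nonresponse fraction) × (respondent percentage − nonrespondent percentage)
     = 0.41 × (73.9 − 58.1) = 0.41 × 15.8 = 6.478.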